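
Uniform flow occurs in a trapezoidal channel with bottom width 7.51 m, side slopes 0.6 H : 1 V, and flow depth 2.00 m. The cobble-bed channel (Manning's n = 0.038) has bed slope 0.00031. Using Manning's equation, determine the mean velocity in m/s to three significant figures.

0.588 m/s

A = (b + z·y)·y = (7.51 + 0.6×2.00)×2.00 = 17.42 m²
P = b + 2y√(1+z²) = 7.51 + 2×2.00×√(1+0.6²) = 12.17 m
R = A/P = 17.42/12.17 = 1.431 m
Q = (1/n)·A·R^(2/3)·S^(1/2) = (1/0.038) × 17.42 × 1.431^(2/3) × 0.00031^(1/2) = 10.25 m³/s
V = Q/A = 10.25/17.42 = 0.5883 m/s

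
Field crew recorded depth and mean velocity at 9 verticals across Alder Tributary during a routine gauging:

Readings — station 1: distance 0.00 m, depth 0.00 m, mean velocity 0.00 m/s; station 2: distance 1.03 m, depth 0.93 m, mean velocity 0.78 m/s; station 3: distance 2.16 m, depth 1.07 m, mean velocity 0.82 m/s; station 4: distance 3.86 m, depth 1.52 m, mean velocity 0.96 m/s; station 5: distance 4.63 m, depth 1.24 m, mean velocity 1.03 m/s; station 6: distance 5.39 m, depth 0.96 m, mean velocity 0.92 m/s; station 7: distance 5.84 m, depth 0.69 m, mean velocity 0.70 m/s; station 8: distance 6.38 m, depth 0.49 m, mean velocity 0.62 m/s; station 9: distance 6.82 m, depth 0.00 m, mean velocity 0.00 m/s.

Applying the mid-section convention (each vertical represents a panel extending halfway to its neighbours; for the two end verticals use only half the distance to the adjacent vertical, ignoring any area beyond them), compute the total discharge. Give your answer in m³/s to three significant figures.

5.73 m³/s

w_2 = (2.16 − 0.00)/2 = 1.08 m; q_2 = 0.78 × 0.93 × 1.08 = 0.7834 m³/s
w_3 = (3.86 − 1.03)/2 = 1.415 m; q_3 = 0.82 × 1.07 × 1.415 = 1.242 m³/s
w_4 = (4.63 − 2.16)/2 = 1.235 m; q_4 = 0.96 × 1.52 × 1.235 = 1.802 m³/s
w_5 = (5.39 − 3.86)/2 = 0.765 m; q_5 = 1.03 × 1.24 × 0.765 = 0.9771 m³/s
w_6 = (5.84 − 4.63)/2 = 0.605 m; q_6 = 0.92 × 0.96 × 0.605 = 0.5343 m³/s
w_7 = (6.38 − 5.39)/2 = 0.495 m; q_7 = 0.70 × 0.69 × 0.495 = 0.2391 m³/s
w_8 = (6.82 − 5.84)/2 = 0.49 m; q_8 = 0.62 × 0.49 × 0.49 = 0.1489 m³/s
Stations 1, 9 contribute zero (depth or velocity is 0).
Q = Σ qᵢ = 5.726 m³/s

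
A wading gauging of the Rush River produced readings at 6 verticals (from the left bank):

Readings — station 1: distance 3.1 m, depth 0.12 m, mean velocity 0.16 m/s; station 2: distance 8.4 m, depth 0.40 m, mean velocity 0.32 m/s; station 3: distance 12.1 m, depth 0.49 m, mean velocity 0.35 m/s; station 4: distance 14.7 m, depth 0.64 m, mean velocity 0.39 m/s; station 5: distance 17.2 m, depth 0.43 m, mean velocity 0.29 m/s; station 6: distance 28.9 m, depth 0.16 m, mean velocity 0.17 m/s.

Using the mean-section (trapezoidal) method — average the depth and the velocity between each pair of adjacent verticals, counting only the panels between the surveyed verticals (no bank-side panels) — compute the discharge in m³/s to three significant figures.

Panel 1-2: Δb = 5.3 m, d̄ = (0.12+0.40)/2 = 0.26, v̄ = (0.16+0.32)/2 = 0.24 → q = 5.3×0.26×0.24 = 0.3307 m³/s
Panel 2-3: Δb = 3.7 m, d̄ = (0.40+0.49)/2 = 0.445, v̄ = (0.32+0.35)/2 = 0.335 → q = 3.7×0.445×0.335 = 0.5516 m³/s
Panel 3-4: Δb = 2.6 m, d̄ = (0.49+0.64)/2 = 0.565, v̄ = (0.35+0.39)/2 = 0.37 → q = 2.6×0.565×0.37 = 0.5435 m³/s
Panel 4-5: Δb = 2.5 m, d̄ = (0.64+0.43)/2 = 0.535, v̄ = (0.39+0.29)/2 = 0.34 → q = 2.5×0.535×0.34 = 0.4548 m³/s
Panel 5-6: Δb = 11.7 m, d̄ = (0.43+0.16)/2 = 0.295, v̄ = (0.29+0.17)/2 = 0.23 → q = 11.7×0.295×0.23 = 0.7938 m³/s
Q = Σ q = 2.674 m³/s

2.67 m³/s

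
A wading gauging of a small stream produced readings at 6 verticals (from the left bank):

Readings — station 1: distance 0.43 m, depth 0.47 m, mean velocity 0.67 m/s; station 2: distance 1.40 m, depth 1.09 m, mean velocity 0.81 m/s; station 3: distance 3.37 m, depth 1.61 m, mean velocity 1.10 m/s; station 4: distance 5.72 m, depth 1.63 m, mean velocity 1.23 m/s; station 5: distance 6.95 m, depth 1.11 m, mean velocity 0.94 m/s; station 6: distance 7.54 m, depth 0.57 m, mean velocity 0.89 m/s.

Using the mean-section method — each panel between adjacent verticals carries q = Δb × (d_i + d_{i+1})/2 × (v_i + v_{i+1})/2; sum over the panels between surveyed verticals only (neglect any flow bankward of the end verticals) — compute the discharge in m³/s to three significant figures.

Panel 1-2: Δb = 0.97 m, d̄ = (0.47+1.09)/2 = 0.78, v̄ = (0.67+0.81)/2 = 0.74 → q = 0.97×0.78×0.74 = 0.5599 m³/s
Panel 2-3: Δb = 1.97 m, d̄ = (1.09+1.61)/2 = 1.35, v̄ = (0.81+1.10)/2 = 0.955 → q = 1.97×1.35×0.955 = 2.540 m³/s
Panel 3-4: Δb = 2.35 m, d̄ = (1.61+1.63)/2 = 1.62, v̄ = (1.10+1.23)/2 = 1.165 → q = 2.35×1.62×1.165 = 4.435 m³/s
Panel 4-5: Δb = 1.23 m, d̄ = (1.63+1.11)/2 = 1.37, v̄ = (1.23+0.94)/2 = 1.085 → q = 1.23×1.37×1.085 = 1.828 m³/s
Panel 5-6: Δb = 0.59 m, d̄ = (1.11+0.57)/2 = 0.84, v̄ = (0.94+0.89)/2 = 0.915 → q = 0.59×0.84×0.915 = 0.4535 m³/s
Q = Σ q = 9.817 m³/s

9.82 m³/s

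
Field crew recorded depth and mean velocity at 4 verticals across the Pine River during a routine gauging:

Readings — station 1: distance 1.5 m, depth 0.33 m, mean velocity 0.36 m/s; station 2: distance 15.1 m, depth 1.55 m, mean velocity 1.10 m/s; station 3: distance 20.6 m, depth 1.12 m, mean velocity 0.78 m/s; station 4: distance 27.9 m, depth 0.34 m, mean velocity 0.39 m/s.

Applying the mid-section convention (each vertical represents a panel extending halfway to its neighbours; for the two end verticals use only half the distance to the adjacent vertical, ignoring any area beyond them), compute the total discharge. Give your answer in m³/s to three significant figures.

w_1 = (15.1 − 1.5)/2 = 6.8 m; q_1 = 0.36 × 0.33 × 6.8 = 0.8078 m³/s
w_2 = (20.6 − 1.5)/2 = 9.55 m; q_2 = 1.10 × 1.55 × 9.55 = 16.28 m³/s
w_3 = (27.9 − 15.1)/2 = 6.4 m; q_3 = 0.78 × 1.12 × 6.4 = 5.591 m³/s
w_4 = (27.9 − 20.6)/2 = 3.65 m; q_4 = 0.39 × 0.34 × 3.65 = 0.4840 m³/s
Q = Σ qᵢ = 23.17 m³/s

23.2 m³/s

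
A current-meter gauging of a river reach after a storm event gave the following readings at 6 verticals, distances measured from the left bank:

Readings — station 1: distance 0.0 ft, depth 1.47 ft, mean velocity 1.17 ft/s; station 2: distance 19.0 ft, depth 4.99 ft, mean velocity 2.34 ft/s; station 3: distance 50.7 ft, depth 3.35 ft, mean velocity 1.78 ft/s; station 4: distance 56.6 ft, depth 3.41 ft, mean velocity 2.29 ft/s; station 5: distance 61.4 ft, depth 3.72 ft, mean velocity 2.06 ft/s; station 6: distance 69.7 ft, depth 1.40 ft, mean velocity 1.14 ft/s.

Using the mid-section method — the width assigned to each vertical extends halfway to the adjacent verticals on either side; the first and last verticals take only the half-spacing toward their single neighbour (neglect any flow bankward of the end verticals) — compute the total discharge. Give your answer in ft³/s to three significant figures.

w_1 = (19.0 − 0.0)/2 = 9.5 ft; q_1 = 1.17 × 1.47 × 9.5 = 16.34 ft³/s
w_2 = (50.7 − 0.0)/2 = 25.35 ft; q_2 = 2.34 × 4.99 × 25.35 = 296.0 ft³/s
w_3 = (56.6 − 19.0)/2 = 18.8 ft; q_3 = 1.78 × 3.35 × 18.8 = 112.1 ft³/s
w_4 = (61.4 − 50.7)/2 = 5.35 ft; q_4 = 2.29 × 3.41 × 5.35 = 41.78 ft³/s
w_5 = (69.7 − 56.6)/2 = 6.55 ft; q_5 = 2.06 × 3.72 × 6.55 = 50.19 ft³/s
w_6 = (69.7 − 61.4)/2 = 4.15 ft; q_6 = 1.14 × 1.40 × 4.15 = 6.623 ft³/s
Q = Σ qᵢ = 523.0 ft³/s

523 ft³/s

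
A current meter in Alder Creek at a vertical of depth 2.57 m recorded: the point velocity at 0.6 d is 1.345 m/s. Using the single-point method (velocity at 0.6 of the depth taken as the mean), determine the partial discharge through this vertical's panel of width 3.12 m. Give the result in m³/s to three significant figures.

10.8 m³/s

v̄ = v₀.₆ = 1.345 m/s
q = v̄ × d × w = 1.345 × 2.57 × 3.12 = 10.78 m³/s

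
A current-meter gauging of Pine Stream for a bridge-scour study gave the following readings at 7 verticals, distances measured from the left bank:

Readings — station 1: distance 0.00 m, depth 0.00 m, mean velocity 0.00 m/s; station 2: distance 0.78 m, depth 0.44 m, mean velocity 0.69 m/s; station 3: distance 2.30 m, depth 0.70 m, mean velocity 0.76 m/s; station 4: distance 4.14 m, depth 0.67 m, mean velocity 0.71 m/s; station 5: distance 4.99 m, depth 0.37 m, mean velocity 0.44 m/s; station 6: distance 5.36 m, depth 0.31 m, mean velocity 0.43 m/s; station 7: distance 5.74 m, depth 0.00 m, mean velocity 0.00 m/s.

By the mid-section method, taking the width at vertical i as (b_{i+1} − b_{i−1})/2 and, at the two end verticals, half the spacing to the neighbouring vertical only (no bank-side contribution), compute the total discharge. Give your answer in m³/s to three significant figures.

w_2 = (2.30 − 0.00)/2 = 1.15 m; q_2 = 0.69 × 0.44 × 1.15 = 0.3491 m³/s
w_3 = (4.14 − 0.78)/2 = 1.68 m; q_3 = 0.76 × 0.70 × 1.68 = 0.8938 m³/s
w_4 = (4.99 − 2.30)/2 = 1.345 m; q_4 = 0.71 × 0.67 × 1.345 = 0.6398 m³/s
w_5 = (5.36 − 4.14)/2 = 0.61 m; q_5 = 0.44 × 0.37 × 0.61 = 0.09931 m³/s
w_6 = (5.74 − 4.99)/2 = 0.375 m; q_6 = 0.43 × 0.31 × 0.375 = 0.04999 m³/s
Stations 1, 7 contribute zero (depth or velocity is 0).
Q = Σ qᵢ = 2.032 m³/s

2.03 m³/s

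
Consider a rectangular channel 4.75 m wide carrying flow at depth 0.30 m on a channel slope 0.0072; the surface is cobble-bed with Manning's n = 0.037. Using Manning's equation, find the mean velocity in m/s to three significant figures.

A = b·y = 4.75 × 0.30 = 1.425 m²
P = b + 2y = 4.75 + 2×0.30 = 5.350 m
R = A/P = 1.425/5.350 = 0.2664 m
Q = (1/n)·A·R^(2/3)·S^(1/2) = (1/0.037) × 1.425 × 0.2664^(2/3) × 0.0072^(1/2) = 1.353 m³/s
V = Q/A = 1.353/1.425 = 0.9494 m/s

0.949 m/s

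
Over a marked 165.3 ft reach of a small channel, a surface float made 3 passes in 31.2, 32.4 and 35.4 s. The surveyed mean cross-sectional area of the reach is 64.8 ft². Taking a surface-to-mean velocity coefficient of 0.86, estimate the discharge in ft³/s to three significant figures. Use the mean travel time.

279 ft³/s

t̄ = (31.2 + 32.4 + 35.4) / 3 = 33 s
v_surface = L / t̄ = 165.3 / 33 = 5.009 ft/s
v_mean = 0.86 × 5.009 = 4.308 ft/s
Q = A × v_mean = 64.8 × 4.308 = 279.1 ft³/s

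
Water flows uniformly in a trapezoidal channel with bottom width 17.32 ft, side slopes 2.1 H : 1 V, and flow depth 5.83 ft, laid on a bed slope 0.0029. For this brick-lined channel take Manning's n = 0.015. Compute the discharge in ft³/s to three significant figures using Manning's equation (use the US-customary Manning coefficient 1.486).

2270 ft³/s

A = (b + z·y)·y = (17.32 + 2.1×5.83)×5.83 = 172.4 ft²
P = b + 2y√(1+z²) = 17.32 + 2×5.83×√(1+2.1²) = 44.44 ft
R = A/P = 172.4/44.44 = 3.878 ft
Q = (1.486/n)·A·R^(2/3)·S^(1/2) = (1.486/0.015) × 172.4 × 3.878^(2/3) × 0.0029^(1/2) = 2270 ft³/s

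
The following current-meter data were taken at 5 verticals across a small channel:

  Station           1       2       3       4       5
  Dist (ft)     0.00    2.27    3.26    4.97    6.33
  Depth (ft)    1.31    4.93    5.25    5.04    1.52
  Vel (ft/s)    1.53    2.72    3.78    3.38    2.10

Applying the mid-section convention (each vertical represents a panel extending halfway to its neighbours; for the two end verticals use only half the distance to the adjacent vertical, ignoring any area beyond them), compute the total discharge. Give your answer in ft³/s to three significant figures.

w_1 = (2.27 − 0.00)/2 = 1.135 ft; q_1 = 1.53 × 1.31 × 1.135 = 2.275 ft³/s
w_2 = (3.26 − 0.00)/2 = 1.63 ft; q_2 = 2.72 × 4.93 × 1.63 = 21.86 ft³/s
w_3 = (4.97 − 2.27)/2 = 1.35 ft; q_3 = 3.78 × 5.25 × 1.35 = 26.79 ft³/s
w_4 = (6.33 − 3.26)/2 = 1.535 ft; q_4 = 3.38 × 5.04 × 1.535 = 26.15 ft³/s
w_5 = (6.33 − 4.97)/2 = 0.68 ft; q_5 = 2.10 × 1.52 × 0.68 = 2.171 ft³/s
Q = Σ qᵢ = 79.24 ft³/s

79.2 ft³/s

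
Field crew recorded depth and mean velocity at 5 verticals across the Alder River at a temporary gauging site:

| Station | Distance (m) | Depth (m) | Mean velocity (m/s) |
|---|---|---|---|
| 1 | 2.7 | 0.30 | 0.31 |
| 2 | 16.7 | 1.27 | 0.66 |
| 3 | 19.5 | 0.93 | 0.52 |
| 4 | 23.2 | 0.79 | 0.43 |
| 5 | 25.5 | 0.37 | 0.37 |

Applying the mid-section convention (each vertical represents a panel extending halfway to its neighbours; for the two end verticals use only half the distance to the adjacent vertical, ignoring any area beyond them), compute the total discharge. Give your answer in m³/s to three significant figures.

10.4 m³/s

w_1 = (16.7 − 2.7)/2 = 7 m; q_1 = 0.31 × 0.30 × 7 = 0.6510 m³/s
w_2 = (19.5 − 2.7)/2 = 8.4 m; q_2 = 0.66 × 1.27 × 8.4 = 7.041 m³/s
w_3 = (23.2 − 16.7)/2 = 3.25 m; q_3 = 0.52 × 0.93 × 3.25 = 1.572 m³/s
w_4 = (25.5 − 19.5)/2 = 3 m; q_4 = 0.43 × 0.79 × 3 = 1.019 m³/s
w_5 = (25.5 − 23.2)/2 = 1.15 m; q_5 = 0.37 × 0.37 × 1.15 = 0.1574 m³/s
Q = Σ qᵢ = 10.44 m³/s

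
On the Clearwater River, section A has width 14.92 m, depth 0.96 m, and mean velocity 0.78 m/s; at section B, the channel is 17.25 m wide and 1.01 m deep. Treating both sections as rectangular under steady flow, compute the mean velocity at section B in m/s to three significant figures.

0.641 m/s

Q = A₁V₁ = (14.92×0.96) × 0.78 = 11.17 m³/s
A₂ = 17.25 × 1.01 = 17.42 m²
V₂ = Q/A₂ = 11.17/17.42 = 0.6412 m/s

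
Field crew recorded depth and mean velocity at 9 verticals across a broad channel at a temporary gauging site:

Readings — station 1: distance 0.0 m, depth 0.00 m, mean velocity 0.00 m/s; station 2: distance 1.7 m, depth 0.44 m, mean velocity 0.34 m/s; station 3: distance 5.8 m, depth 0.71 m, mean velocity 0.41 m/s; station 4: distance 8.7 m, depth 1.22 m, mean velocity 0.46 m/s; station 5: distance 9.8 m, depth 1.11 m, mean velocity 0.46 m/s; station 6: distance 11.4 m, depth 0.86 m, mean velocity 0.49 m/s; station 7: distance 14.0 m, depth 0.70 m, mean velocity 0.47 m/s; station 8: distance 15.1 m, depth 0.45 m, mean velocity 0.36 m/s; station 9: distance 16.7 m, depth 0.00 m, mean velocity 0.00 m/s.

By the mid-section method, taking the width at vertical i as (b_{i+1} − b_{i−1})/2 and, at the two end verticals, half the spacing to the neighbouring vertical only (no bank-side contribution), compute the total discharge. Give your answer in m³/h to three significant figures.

17900 m³/h

w_2 = (5.8 − 0.0)/2 = 2.9 m; q_2 = 0.34 × 0.44 × 2.9 = 0.4338 m³/s
w_3 = (8.7 − 1.7)/2 = 3.5 m; q_3 = 0.41 × 0.71 × 3.5 = 1.019 m³/s
w_4 = (9.8 − 5.8)/2 = 2 m; q_4 = 0.46 × 1.22 × 2 = 1.122 m³/s
w_5 = (11.4 − 8.7)/2 = 1.35 m; q_5 = 0.46 × 1.11 × 1.35 = 0.6893 m³/s
w_6 = (14.0 − 9.8)/2 = 2.1 m; q_6 = 0.49 × 0.86 × 2.1 = 0.8849 m³/s
w_7 = (15.1 − 11.4)/2 = 1.85 m; q_7 = 0.47 × 0.70 × 1.85 = 0.6087 m³/s
w_8 = (16.7 − 14.0)/2 = 1.35 m; q_8 = 0.36 × 0.45 × 1.35 = 0.2187 m³/s
Stations 1, 9 contribute zero (depth or velocity is 0).
Q = Σ qᵢ = 4.977 m³/s
= 4.977 × 3600 = 17920 m³/h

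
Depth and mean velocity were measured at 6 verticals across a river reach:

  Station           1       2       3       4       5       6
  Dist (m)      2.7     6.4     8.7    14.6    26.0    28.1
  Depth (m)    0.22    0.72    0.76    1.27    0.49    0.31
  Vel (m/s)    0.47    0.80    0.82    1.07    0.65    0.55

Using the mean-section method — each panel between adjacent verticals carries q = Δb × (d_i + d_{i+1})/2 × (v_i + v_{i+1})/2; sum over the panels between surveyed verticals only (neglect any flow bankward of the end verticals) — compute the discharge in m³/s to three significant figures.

Panel 1-2: Δb = 3.7 m, d̄ = (0.22+0.72)/2 = 0.47, v̄ = (0.47+0.80)/2 = 0.635 → q = 3.7×0.47×0.635 = 1.104 m³/s
Panel 2-3: Δb = 2.3 m, d̄ = (0.72+0.76)/2 = 0.74, v̄ = (0.80+0.82)/2 = 0.81 → q = 2.3×0.74×0.81 = 1.379 m³/s
Panel 3-4: Δb = 5.9 m, d̄ = (0.76+1.27)/2 = 1.015, v̄ = (0.82+1.07)/2 = 0.945 → q = 5.9×1.015×0.945 = 5.659 m³/s
Panel 4-5: Δb = 11.4 m, d̄ = (1.27+0.49)/2 = 0.88, v̄ = (1.07+0.65)/2 = 0.86 → q = 11.4×0.88×0.86 = 8.628 m³/s
Panel 5-6: Δb = 2.1 m, d̄ = (0.49+0.31)/2 = 0.4, v̄ = (0.65+0.55)/2 = 0.6 → q = 2.1×0.4×0.6 = 0.5040 m³/s
Q = Σ q = 17.27 m³/s

17.3 m³/s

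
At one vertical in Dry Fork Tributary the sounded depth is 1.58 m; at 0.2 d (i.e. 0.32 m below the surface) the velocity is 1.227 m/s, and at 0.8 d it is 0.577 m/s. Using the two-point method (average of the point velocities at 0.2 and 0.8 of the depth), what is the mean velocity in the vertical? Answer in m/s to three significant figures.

0.902 m/s

v̄ = (1.227 + 0.577) / 2 = 0.9020 m/s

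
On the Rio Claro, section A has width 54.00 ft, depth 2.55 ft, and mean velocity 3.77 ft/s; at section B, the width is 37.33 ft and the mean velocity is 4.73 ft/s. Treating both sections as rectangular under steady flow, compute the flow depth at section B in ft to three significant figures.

Q = A₁V₁ = (54.00×2.55) × 3.77 = 519.1 ft³/s
d₂ = Q/(b₂ V₂) = 519.1/(37.33×4.73) = 2.940 ft

2.94 ft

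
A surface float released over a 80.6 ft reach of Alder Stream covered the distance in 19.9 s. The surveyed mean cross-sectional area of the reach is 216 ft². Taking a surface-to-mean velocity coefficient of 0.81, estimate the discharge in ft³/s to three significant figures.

v_surface = L / t̄ = 80.6 / 19.9 = 4.050 ft/s
v_mean = 0.81 × 4.050 = 3.281 ft/s
Q = A × v_mean = 216 × 3.281 = 708.6 ft³/s

709 ft³/s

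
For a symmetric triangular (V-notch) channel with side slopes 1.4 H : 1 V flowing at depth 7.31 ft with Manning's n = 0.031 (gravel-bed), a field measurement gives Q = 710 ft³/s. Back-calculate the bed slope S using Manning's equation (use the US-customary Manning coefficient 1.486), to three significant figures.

A = z·y² = 1.4×7.31² = 74.81 ft²
P = 2y√(1+z²) = 2×7.31×√(1+1.4²) = 25.15 ft
R = A/P = 74.81/25.15 = 2.974 ft
S = (Q·n / (1.486·A·R^(2/3)))² = (710×0.031 / (1.486×74.81×2.068))² = 0.009165

0.00916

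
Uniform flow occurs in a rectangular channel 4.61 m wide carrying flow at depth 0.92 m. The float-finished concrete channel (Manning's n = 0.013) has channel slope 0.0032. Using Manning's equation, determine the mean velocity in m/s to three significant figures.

A = b·y = 4.61 × 0.92 = 4.241 m²
P = b + 2y = 4.61 + 2×0.92 = 6.450 m
R = A/P = 4.241/6.450 = 0.6576 m
Q = (1/n)·A·R^(2/3)·S^(1/2) = (1/0.013) × 4.241 × 0.6576^(2/3) × 0.0032^(1/2) = 13.96 m³/s
V = Q/A = 13.96/4.241 = 3.290 m/s

3.29 m/s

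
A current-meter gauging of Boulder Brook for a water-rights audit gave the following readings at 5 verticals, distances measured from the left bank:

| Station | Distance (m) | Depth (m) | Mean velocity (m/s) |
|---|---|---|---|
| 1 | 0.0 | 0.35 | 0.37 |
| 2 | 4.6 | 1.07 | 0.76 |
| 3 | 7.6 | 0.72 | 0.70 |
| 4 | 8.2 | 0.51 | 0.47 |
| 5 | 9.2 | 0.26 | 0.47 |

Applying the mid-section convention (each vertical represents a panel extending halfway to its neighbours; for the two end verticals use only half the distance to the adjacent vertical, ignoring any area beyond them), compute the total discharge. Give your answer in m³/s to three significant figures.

w_1 = (4.6 − 0.0)/2 = 2.3 m; q_1 = 0.37 × 0.35 × 2.3 = 0.2979 m³/s
w_2 = (7.6 − 0.0)/2 = 3.8 m; q_2 = 0.76 × 1.07 × 3.8 = 3.090 m³/s
w_3 = (8.2 − 4.6)/2 = 1.8 m; q_3 = 0.70 × 0.72 × 1.8 = 0.9072 m³/s
w_4 = (9.2 − 7.6)/2 = 0.8 m; q_4 = 0.47 × 0.51 × 0.8 = 0.1918 m³/s
w_5 = (9.2 − 8.2)/2 = 0.5 m; q_5 = 0.47 × 0.26 × 0.5 = 0.06110 m³/s
Q = Σ qᵢ = 4.548 m³/s

4.55 m³/s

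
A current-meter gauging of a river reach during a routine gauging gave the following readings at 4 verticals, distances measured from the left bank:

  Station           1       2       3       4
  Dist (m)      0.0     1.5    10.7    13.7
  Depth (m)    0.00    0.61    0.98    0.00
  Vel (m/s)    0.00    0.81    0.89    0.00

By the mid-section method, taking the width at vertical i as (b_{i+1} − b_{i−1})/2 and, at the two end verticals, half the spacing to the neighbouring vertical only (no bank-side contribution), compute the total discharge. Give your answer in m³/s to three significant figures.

7.96 m³/s

w_2 = (10.7 − 0.0)/2 = 5.35 m; q_2 = 0.81 × 0.61 × 5.35 = 2.643 m³/s
w_3 = (13.7 − 1.5)/2 = 6.1 m; q_3 = 0.89 × 0.98 × 6.1 = 5.320 m³/s
Stations 1, 4 contribute zero (depth or velocity is 0).
Q = Σ qᵢ = 7.964 m³/s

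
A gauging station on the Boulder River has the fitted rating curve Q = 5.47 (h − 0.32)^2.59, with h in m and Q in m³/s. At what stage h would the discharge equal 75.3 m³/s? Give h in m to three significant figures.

h − h₀ = (Q/C)^(1/b) = (75.3/5.47)^(1/2.59) = 2.752 m
h = 0.32 + 2.752 = 3.072 m

3.07 m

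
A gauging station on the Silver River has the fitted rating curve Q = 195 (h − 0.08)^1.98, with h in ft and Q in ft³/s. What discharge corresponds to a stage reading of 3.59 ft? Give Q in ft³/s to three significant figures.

2340 ft³/s

Q = 195 × (3.59 − 0.08)^1.98 = 195 × 3.51^1.98 = 2343 ft³/s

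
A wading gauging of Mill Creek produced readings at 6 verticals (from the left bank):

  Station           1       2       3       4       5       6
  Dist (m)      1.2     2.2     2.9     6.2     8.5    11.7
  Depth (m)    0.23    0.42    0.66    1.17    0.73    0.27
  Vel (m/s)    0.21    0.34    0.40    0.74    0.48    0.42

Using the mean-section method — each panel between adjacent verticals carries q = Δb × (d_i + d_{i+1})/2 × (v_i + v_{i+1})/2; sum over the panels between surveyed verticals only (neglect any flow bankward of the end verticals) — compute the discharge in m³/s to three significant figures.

Panel 1-2: Δb = 1 m, d̄ = (0.23+0.42)/2 = 0.325, v̄ = (0.21+0.34)/2 = 0.275 → q = 1×0.325×0.275 = 0.08938 m³/s
Panel 2-3: Δb = 0.7 m, d̄ = (0.42+0.66)/2 = 0.54, v̄ = (0.34+0.40)/2 = 0.37 → q = 0.7×0.54×0.37 = 0.1399 m³/s
Panel 3-4: Δb = 3.3 m, d̄ = (0.66+1.17)/2 = 0.915, v̄ = (0.40+0.74)/2 = 0.57 → q = 3.3×0.915×0.57 = 1.721 m³/s
Panel 4-5: Δb = 2.3 m, d̄ = (1.17+0.73)/2 = 0.95, v̄ = (0.74+0.48)/2 = 0.61 → q = 2.3×0.95×0.61 = 1.333 m³/s
Panel 5-6: Δb = 3.2 m, d̄ = (0.73+0.27)/2 = 0.5, v̄ = (0.48+0.42)/2 = 0.45 → q = 3.2×0.5×0.45 = 0.7200 m³/s
Q = Σ q = 4.003 m³/s

4.00 m³/s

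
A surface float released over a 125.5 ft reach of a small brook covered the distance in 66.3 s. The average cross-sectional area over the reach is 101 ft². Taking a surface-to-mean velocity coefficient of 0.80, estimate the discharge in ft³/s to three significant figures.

v_surface = L / t̄ = 125.5 / 66.3 = 1.893 ft/s
v_mean = 0.80 × 1.893 = 1.514 ft/s
Q = A × v_mean = 101 × 1.514 = 152.9 ft³/s

153 ft³/s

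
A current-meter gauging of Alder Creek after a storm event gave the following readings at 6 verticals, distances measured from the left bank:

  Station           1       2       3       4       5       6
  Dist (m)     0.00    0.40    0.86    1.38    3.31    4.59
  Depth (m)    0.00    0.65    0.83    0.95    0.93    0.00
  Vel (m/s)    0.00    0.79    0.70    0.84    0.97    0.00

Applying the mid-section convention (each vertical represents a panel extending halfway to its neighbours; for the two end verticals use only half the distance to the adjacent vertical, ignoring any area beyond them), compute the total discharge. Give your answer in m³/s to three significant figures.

w_2 = (0.86 − 0.00)/2 = 0.43 m; q_2 = 0.79 × 0.65 × 0.43 = 0.2208 m³/s
w_3 = (1.38 − 0.40)/2 = 0.49 m; q_3 = 0.70 × 0.83 × 0.49 = 0.2847 m³/s
w_4 = (3.31 − 0.86)/2 = 1.225 m; q_4 = 0.84 × 0.95 × 1.225 = 0.9776 m³/s
w_5 = (4.59 − 1.38)/2 = 1.605 m; q_5 = 0.97 × 0.93 × 1.605 = 1.448 m³/s
Stations 1, 6 contribute zero (depth or velocity is 0).
Q = Σ qᵢ = 2.931 m³/s

2.93 m³/s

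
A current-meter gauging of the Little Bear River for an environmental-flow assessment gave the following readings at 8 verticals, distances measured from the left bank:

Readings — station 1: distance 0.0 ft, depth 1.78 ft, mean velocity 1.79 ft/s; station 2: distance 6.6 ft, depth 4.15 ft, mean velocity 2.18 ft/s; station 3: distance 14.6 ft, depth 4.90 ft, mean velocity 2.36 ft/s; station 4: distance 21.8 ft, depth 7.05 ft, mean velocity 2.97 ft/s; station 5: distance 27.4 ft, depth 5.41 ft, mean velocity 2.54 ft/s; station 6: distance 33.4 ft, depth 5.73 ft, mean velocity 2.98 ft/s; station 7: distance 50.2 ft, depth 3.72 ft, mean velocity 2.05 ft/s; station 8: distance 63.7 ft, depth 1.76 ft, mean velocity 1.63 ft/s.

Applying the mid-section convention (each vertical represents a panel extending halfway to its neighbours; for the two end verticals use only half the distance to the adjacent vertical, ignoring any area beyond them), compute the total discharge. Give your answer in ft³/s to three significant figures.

w_1 = (6.6 − 0.0)/2 = 3.3 ft; q_1 = 1.79 × 1.78 × 3.3 = 10.51 ft³/s
w_2 = (14.6 − 0.0)/2 = 7.3 ft; q_2 = 2.18 × 4.15 × 7.3 = 66.04 ft³/s
w_3 = (21.8 − 6.6)/2 = 7.6 ft; q_3 = 2.36 × 4.90 × 7.6 = 87.89 ft³/s
w_4 = (27.4 − 14.6)/2 = 6.4 ft; q_4 = 2.97 × 7.05 × 6.4 = 134.0 ft³/s
w_5 = (33.4 − 21.8)/2 = 5.8 ft; q_5 = 2.54 × 5.41 × 5.8 = 79.70 ft³/s
w_6 = (50.2 − 27.4)/2 = 11.4 ft; q_6 = 2.98 × 5.73 × 11.4 = 194.7 ft³/s
w_7 = (63.7 − 33.4)/2 = 15.15 ft; q_7 = 2.05 × 3.72 × 15.15 = 115.5 ft³/s
w_8 = (63.7 − 50.2)/2 = 6.75 ft; q_8 = 1.63 × 1.76 × 6.75 = 19.36 ft³/s
Q = Σ qᵢ = 707.7 ft³/s

708 ft³/s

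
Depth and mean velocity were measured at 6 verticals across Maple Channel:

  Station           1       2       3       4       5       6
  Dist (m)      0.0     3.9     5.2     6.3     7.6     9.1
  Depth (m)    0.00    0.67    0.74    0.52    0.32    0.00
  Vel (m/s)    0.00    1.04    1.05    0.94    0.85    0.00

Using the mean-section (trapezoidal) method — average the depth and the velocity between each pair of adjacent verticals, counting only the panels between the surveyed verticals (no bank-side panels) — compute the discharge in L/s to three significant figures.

2920 L/s

Panel 1-2: Δb = 3.9 m, d̄ = (0.00+0.67)/2 = 0.335, v̄ = (0.00+1.04)/2 = 0.52 → q = 3.9×0.335×0.52 = 0.6794 m³/s
Panel 2-3: Δb = 1.3 m, d̄ = (0.67+0.74)/2 = 0.705, v̄ = (1.04+1.05)/2 = 1.045 → q = 1.3×0.705×1.045 = 0.9577 m³/s
Panel 3-4: Δb = 1.1 m, d̄ = (0.74+0.52)/2 = 0.63, v̄ = (1.05+0.94)/2 = 0.995 → q = 1.1×0.63×0.995 = 0.6895 m³/s
Panel 4-5: Δb = 1.3 m, d̄ = (0.52+0.32)/2 = 0.42, v̄ = (0.94+0.85)/2 = 0.895 → q = 1.3×0.42×0.895 = 0.4887 m³/s
Panel 5-6: Δb = 1.5 m, d̄ = (0.32+0.00)/2 = 0.16, v̄ = (0.85+0.00)/2 = 0.425 → q = 1.5×0.16×0.425 = 0.1020 m³/s
Q = Σ q = 2.917 m³/s
= 2.917 × 1000 = 2917 L/s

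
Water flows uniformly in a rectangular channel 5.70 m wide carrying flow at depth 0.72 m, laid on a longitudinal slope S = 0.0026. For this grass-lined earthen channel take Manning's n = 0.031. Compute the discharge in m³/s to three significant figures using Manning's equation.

A = b·y = 5.70 × 0.72 = 4.104 m²
P = b + 2y = 5.70 + 2×0.72 = 7.140 m
R = A/P = 4.104/7.140 = 0.5748 m
Q = (1/n)·A·R^(2/3)·S^(1/2) = (1/0.031) × 4.104 × 0.5748^(2/3) × 0.0026^(1/2) = 4.667 m³/s

4.67 m³/s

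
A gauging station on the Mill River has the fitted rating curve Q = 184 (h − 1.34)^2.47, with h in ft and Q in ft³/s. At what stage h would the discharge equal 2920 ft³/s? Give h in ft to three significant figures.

h − h₀ = (Q/C)^(1/b) = (2920/184)^(1/2.47) = 3.062 ft
h = 1.34 + 3.062 = 4.402 ft

4.40 ft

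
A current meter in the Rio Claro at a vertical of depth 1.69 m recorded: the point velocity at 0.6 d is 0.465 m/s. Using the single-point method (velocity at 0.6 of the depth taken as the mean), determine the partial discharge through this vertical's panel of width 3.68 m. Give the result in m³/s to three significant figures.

v̄ = v₀.₆ = 0.465 m/s
q = v̄ × d × w = 0.4650 × 1.69 × 3.68 = 2.892 m³/s

2.89 m³/s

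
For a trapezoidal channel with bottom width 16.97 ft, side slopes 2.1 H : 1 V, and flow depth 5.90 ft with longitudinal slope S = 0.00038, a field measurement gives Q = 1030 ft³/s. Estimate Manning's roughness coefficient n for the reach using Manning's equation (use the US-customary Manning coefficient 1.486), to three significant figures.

A = (b + z·y)·y = (16.97 + 2.1×5.90)×5.90 = 173.2 ft²
P = b + 2y√(1+z²) = 16.97 + 2×5.90×√(1+2.1²) = 44.42 ft
R = A/P = 173.2/44.42 = 3.900 ft
n = (1.486/Q)·A·R^(2/3)·S^(1/2) = (1.486/1030) × 173.2 × 2.478 × 0.01949 = 0.01207

0.0121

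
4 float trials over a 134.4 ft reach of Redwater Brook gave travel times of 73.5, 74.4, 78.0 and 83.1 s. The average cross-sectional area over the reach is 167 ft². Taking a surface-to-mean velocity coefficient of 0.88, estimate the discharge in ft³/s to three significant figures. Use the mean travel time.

256 ft³/s

t̄ = (73.5 + 74.4 + 78.0 + 83.1) / 4 = 77.25 s
v_surface = L / t̄ = 134.4 / 77.25 = 1.740 ft/s
v_mean = 0.88 × 1.740 = 1.531 ft/s
Q = A × v_mean = 167 × 1.531 = 255.7 ft³/s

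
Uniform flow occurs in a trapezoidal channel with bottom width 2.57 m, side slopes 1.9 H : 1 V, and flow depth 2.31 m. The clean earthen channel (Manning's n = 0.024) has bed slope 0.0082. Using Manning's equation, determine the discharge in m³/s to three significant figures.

A = (b + z·y)·y = (2.57 + 1.9×2.31)×2.31 = 16.08 m²
P = b + 2y√(1+z²) = 2.57 + 2×2.31×√(1+1.9²) = 12.49 m
R = A/P = 16.08/12.49 = 1.287 m
Q = (1/n)·A·R^(2/3)·S^(1/2) = (1/0.024) × 16.08 × 1.287^(2/3) × 0.0082^(1/2) = 71.77 m³/s

71.8 m³/s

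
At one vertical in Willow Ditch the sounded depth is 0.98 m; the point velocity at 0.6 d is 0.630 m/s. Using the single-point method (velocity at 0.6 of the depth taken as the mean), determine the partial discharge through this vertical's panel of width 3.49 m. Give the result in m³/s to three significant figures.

2.15 m³/s

v̄ = v₀.₆ = 0.630 m/s
q = v̄ × d × w = 0.6300 × 0.98 × 3.49 = 2.155 m³/s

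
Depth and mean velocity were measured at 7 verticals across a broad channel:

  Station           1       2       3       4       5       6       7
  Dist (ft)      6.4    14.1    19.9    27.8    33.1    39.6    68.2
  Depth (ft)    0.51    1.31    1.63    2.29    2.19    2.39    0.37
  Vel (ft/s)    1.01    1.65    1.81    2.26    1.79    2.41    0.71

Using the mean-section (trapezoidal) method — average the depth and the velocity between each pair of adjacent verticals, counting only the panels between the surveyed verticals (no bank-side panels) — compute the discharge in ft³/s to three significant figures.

Panel 1-2: Δb = 7.7 ft, d̄ = (0.51+1.31)/2 = 0.91, v̄ = (1.01+1.65)/2 = 1.33 → q = 7.7×0.91×1.33 = 9.319 ft³/s
Panel 2-3: Δb = 5.8 ft, d̄ = (1.31+1.63)/2 = 1.47, v̄ = (1.65+1.81)/2 = 1.73 → q = 5.8×1.47×1.73 = 14.75 ft³/s
Panel 3-4: Δb = 7.9 ft, d̄ = (1.63+2.29)/2 = 1.96, v̄ = (1.81+2.26)/2 = 2.035 → q = 7.9×1.96×2.035 = 31.51 ft³/s
Panel 4-5: Δb = 5.3 ft, d̄ = (2.29+2.19)/2 = 2.24, v̄ = (2.26+1.79)/2 = 2.025 → q = 5.3×2.24×2.025 = 24.04 ft³/s
Panel 5-6: Δb = 6.5 ft, d̄ = (2.19+2.39)/2 = 2.29, v̄ = (1.79+2.41)/2 = 2.1 → q = 6.5×2.29×2.1 = 31.26 ft³/s
Panel 6-7: Δb = 28.6 ft, d̄ = (2.39+0.37)/2 = 1.38, v̄ = (2.41+0.71)/2 = 1.56 → q = 28.6×1.38×1.56 = 61.57 ft³/s
Q = Σ q = 172.4 ft³/s

172 ft³/s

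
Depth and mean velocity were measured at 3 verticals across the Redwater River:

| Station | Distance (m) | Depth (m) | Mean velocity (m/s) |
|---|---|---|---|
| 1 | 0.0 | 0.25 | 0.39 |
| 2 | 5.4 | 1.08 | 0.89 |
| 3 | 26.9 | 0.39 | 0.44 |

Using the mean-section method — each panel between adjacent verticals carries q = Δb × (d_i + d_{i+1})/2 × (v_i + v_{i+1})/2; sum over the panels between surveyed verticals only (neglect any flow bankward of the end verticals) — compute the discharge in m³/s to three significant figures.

Panel 1-2: Δb = 5.4 m, d̄ = (0.25+1.08)/2 = 0.665, v̄ = (0.39+0.89)/2 = 0.64 → q = 5.4×0.665×0.64 = 2.298 m³/s
Panel 2-3: Δb = 21.5 m, d̄ = (1.08+0.39)/2 = 0.735, v̄ = (0.89+0.44)/2 = 0.665 → q = 21.5×0.735×0.665 = 10.51 m³/s
Q = Σ q = 12.81 m³/s

12.8 m³/s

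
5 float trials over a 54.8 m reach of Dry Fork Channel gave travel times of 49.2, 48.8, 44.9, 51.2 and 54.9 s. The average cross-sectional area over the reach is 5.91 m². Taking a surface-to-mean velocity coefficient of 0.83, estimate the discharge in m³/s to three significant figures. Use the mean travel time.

5.40 m³/s

t̄ = (49.2 + 48.8 + 44.9 + 51.2 + 54.9) / 5 = 49.8 s
v_surface = L / t̄ = 54.8 / 49.8 = 1.100 m/s
v_mean = 0.83 × 1.100 = 0.9133 m/s
Q = A × v_mean = 5.91 × 0.9133 = 5.398 m³/s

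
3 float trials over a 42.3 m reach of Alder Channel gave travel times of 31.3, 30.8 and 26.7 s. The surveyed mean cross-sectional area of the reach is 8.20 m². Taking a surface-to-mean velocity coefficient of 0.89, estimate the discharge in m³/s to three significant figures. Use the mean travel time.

t̄ = (31.3 + 30.8 + 26.7) / 3 = 29.6 s
v_surface = L / t̄ = 42.3 / 29.6 = 1.429 m/s
v_mean = 0.89 × 1.429 = 1.272 m/s
Q = A × v_mean = 8.20 × 1.272 = 10.43 m³/s

10.4 m³/s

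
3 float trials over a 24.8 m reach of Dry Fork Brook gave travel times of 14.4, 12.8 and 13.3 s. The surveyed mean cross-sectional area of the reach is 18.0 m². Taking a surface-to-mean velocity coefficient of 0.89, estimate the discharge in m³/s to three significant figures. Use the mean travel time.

29.4 m³/s

t̄ = (14.4 + 12.8 + 13.3) / 3 = 13.5 s
v_surface = L / t̄ = 24.8 / 13.5 = 1.837 m/s
v_mean = 0.89 × 1.837 = 1.635 m/s
Q = A × v_mean = 18.0 × 1.635 = 29.43 m³/s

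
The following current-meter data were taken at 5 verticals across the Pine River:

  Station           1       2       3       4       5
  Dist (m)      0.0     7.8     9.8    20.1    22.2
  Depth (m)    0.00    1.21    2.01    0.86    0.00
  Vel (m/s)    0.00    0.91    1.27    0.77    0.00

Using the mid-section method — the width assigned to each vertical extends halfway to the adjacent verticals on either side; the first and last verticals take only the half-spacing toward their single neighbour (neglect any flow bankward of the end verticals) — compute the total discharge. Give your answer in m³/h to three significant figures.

90700 m³/h

w_2 = (9.8 − 0.0)/2 = 4.9 m; q_2 = 0.91 × 1.21 × 4.9 = 5.395 m³/s
w_3 = (20.1 − 7.8)/2 = 6.15 m; q_3 = 1.27 × 2.01 × 6.15 = 15.70 m³/s
w_4 = (22.2 − 9.8)/2 = 6.2 m; q_4 = 0.77 × 0.86 × 6.2 = 4.106 m³/s
Stations 1, 5 contribute zero (depth or velocity is 0).
Q = Σ qᵢ = 25.20 m³/s
= 25.20 × 3600 = 90720 m³/h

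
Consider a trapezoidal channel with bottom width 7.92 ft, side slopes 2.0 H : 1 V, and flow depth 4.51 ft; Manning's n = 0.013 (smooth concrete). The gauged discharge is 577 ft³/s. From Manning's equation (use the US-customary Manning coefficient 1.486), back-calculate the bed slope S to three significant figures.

A = (b + z·y)·y = (7.92 + 2.0×4.51)×4.51 = 76.40 ft²
P = b + 2y√(1+z²) = 7.92 + 2×4.51×√(1+2.0²) = 28.09 ft
R = A/P = 76.40/28.09 = 2.720 ft
S = (Q·n / (1.486·A·R^(2/3)))² = (577×0.013 / (1.486×76.40×1.948))² = 0.001150

0.00115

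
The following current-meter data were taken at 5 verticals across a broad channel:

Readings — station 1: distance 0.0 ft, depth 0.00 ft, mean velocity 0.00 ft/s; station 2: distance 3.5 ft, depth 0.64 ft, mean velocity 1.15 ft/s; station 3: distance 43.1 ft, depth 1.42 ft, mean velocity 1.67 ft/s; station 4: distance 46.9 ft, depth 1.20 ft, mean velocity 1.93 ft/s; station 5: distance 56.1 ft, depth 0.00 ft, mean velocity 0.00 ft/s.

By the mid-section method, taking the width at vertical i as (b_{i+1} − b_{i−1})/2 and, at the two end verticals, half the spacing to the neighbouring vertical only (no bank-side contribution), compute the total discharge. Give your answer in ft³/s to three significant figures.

w_2 = (43.1 − 0.0)/2 = 21.55 ft; q_2 = 1.15 × 0.64 × 21.55 = 15.86 ft³/s
w_3 = (46.9 − 3.5)/2 = 21.7 ft; q_3 = 1.67 × 1.42 × 21.7 = 51.46 ft³/s
w_4 = (56.1 − 43.1)/2 = 6.5 ft; q_4 = 1.93 × 1.20 × 6.5 = 15.05 ft³/s
Stations 1, 5 contribute zero (depth or velocity is 0).
Q = Σ qᵢ = 82.37 ft³/s

82.4 ft³/s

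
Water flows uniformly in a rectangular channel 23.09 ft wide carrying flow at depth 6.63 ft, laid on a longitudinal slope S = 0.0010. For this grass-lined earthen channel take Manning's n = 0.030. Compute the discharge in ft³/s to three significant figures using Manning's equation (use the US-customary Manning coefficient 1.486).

A = b·y = 23.09 × 6.63 = 153.1 ft²
P = b + 2y = 23.09 + 2×6.63 = 36.35 ft
R = A/P = 153.1/36.35 = 4.211 ft
Q = (1.486/n)·A·R^(2/3)·S^(1/2) = (1.486/0.030) × 153.1 × 4.211^(2/3) × 0.0010^(1/2) = 625.4 ft³/s

625 ft³/s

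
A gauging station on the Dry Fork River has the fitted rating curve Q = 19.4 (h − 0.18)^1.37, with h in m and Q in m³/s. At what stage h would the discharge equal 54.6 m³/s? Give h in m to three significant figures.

h − h₀ = (Q/C)^(1/b) = (54.6/19.4)^(1/1.37) = 2.128 m
h = 0.18 + 2.128 = 2.308 m

2.31 m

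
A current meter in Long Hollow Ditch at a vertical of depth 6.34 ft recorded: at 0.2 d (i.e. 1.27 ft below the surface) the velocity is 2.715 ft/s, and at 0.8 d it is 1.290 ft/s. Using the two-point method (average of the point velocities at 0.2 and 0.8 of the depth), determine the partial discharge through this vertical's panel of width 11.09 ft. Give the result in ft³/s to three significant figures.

v̄ = (2.715 + 1.290) / 2 = 2.003 ft/s
q = v̄ × d × w = 2.003 × 6.34 × 11.09 = 140.8 ft³/s

141 ft³/s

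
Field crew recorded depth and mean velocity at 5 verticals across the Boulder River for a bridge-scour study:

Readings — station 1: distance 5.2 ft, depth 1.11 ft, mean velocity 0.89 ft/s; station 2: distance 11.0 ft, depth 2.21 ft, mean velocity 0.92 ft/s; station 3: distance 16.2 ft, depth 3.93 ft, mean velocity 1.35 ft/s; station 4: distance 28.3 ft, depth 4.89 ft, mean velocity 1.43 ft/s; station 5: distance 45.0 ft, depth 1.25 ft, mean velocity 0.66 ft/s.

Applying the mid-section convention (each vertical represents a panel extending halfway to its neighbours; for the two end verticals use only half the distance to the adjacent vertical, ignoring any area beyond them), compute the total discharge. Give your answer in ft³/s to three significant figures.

168 ft³/s

w_1 = (11.0 − 5.2)/2 = 2.9 ft; q_1 = 0.89 × 1.11 × 2.9 = 2.865 ft³/s
w_2 = (16.2 − 5.2)/2 = 5.5 ft; q_2 = 0.92 × 2.21 × 5.5 = 11.18 ft³/s
w_3 = (28.3 − 11.0)/2 = 8.65 ft; q_3 = 1.35 × 3.93 × 8.65 = 45.89 ft³/s
w_4 = (45.0 − 16.2)/2 = 14.4 ft; q_4 = 1.43 × 4.89 × 14.4 = 100.7 ft³/s
w_5 = (45.0 − 28.3)/2 = 8.35 ft; q_5 = 0.66 × 1.25 × 8.35 = 6.889 ft³/s
Q = Σ qᵢ = 167.5 ft³/s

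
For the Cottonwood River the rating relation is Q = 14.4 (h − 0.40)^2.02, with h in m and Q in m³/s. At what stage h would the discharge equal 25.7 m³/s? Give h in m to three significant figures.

1.73 m

h − h₀ = (Q/C)^(1/b) = (25.7/14.4)^(1/2.02) = 1.332 m
h = 0.40 + 1.332 = 1.732 m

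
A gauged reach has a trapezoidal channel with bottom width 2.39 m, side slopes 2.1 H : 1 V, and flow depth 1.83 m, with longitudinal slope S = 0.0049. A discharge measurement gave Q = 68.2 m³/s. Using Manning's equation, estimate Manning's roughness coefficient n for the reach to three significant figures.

0.0121

A = (b + z·y)·y = (2.39 + 2.1×1.83)×1.83 = 11.41 m²
P = b + 2y√(1+z²) = 2.39 + 2×1.83×√(1+2.1²) = 10.90 m
R = A/P = 11.41/10.90 = 1.046 m
n = (1/Q)·A·R^(2/3)·S^(1/2) = (1/68.2) × 11.41 × 1.031 × 0.07000 = 0.01207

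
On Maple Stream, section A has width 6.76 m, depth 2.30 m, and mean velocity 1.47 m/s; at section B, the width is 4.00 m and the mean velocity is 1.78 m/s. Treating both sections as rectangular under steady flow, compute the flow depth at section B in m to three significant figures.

3.21 m

Q = A₁V₁ = (6.76×2.30) × 1.47 = 22.86 m³/s
d₂ = Q/(b₂ V₂) = 22.86/(4.00×1.78) = 3.210 m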